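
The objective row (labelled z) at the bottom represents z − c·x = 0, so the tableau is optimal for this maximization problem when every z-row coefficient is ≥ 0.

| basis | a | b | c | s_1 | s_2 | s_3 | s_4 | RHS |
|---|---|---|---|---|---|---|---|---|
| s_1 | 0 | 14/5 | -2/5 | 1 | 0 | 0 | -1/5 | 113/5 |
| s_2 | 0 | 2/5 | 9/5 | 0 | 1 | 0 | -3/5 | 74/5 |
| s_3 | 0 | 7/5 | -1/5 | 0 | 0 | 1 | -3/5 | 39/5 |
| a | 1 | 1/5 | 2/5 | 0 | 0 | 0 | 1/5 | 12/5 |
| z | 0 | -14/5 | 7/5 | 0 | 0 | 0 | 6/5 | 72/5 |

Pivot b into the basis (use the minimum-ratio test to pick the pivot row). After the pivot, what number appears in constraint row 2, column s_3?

-2/7

Ratio test on column b — row 1: (113/5)/(14/5) = 113/14; row 2: (74/5)/(2/5) = 37; row 3: (39/5)/(7/5) = 39/7; row 4: (12/5)/(1/5) = 12. Minimum is 39/7 at row 3 (s_3 leaves); pivot element 7/5.
Divide row 3 by 7/5; eliminate column b from the other rows.
Row 2 update in column s_3: 0 − (2/5)·(5/7) = -2/7.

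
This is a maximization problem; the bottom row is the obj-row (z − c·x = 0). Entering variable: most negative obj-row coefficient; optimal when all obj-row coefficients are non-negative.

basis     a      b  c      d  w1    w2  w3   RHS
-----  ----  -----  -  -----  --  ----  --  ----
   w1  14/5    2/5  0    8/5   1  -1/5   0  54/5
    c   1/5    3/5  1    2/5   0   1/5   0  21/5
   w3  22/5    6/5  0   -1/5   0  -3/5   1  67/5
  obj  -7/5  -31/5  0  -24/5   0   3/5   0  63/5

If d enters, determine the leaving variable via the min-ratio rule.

w1

Column d entries and ratios — w1: (54/5)/(8/5) = 27/4; c: (21/5)/(2/5) = 21/2; w3: -1/5 ≤ 0, skip.
Smallest ratio is 27/4 in the row of w1, so w1 leaves.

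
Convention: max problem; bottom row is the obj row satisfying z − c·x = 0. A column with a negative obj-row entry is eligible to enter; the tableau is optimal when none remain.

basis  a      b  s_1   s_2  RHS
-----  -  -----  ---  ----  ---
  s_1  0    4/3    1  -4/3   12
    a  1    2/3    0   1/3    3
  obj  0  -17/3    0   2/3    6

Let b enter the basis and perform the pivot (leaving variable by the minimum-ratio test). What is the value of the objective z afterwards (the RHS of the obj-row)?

Ratio test on column b — row 1: 12/(4/3) = 9; row 2: 3/(2/3) = 9/2. Minimum is 9/2 at row 2 (a leaves); pivot element 2/3.
Pivot on row 2; the obj-row RHS becomes 6 − (-17/3)·(9/2) = 63/2.

63/2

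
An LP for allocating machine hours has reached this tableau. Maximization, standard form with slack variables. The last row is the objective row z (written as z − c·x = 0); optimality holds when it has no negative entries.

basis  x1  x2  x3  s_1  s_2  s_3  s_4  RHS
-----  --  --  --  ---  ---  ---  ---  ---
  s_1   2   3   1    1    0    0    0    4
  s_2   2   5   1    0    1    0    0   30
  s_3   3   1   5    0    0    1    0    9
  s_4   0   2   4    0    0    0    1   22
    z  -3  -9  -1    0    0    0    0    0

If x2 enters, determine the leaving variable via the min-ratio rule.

s_1

Column x2 entries and ratios — s_1: 4/3 = 4/3; s_2: 30/5 = 6; s_3: 9/1 = 9; s_4: 22/2 = 11.
Smallest ratio is 4/3 in the row of s_1, so s_1 leaves.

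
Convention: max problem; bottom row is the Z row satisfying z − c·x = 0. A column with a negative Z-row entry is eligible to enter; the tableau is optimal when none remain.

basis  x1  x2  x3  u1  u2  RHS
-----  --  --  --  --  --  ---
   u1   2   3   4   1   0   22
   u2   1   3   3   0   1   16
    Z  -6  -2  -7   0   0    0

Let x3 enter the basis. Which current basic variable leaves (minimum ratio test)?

Column x3 entries and ratios — u1: 22/4 = 11/2; u2: 16/3 = 16/3.
Smallest ratio is 16/3 in the row of u2, so u2 leaves.

u2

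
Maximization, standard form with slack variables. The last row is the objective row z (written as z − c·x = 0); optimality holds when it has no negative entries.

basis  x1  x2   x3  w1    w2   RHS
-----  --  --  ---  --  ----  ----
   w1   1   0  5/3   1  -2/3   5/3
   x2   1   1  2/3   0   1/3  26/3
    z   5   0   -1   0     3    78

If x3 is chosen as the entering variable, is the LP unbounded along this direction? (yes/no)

Column x3 has positive entries in row(s) 1, 2, so the ratio test bounds it — not unbounded.

no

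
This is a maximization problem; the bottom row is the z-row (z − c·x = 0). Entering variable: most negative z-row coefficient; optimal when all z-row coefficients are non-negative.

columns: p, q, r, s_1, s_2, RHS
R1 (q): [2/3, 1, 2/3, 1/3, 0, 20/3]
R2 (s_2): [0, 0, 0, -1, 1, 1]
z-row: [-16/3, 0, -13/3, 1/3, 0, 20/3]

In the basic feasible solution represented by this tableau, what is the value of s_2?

1

s_2 is basic (row 2); its value is the RHS of that row, 1.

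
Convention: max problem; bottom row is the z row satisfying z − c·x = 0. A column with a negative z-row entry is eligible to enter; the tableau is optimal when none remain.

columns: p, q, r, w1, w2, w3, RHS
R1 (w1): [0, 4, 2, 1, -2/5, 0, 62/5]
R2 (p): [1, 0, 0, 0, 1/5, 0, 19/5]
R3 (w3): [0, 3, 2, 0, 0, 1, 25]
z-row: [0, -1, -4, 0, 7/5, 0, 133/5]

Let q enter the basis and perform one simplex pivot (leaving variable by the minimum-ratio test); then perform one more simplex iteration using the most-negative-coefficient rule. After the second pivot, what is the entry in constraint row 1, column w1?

1/2

Ratio test on column q — row 1: (62/5)/4 = 31/10; row 2: entry 0 ≤ 0; row 3: 25/3 = 25/3. Minimum is 31/10 at row 1 (w1 leaves); pivot element 4.
Divide row 1 by 4; eliminate column q from the other rows.
Second iteration: most negative z-row entry is -7/2 in column r, so r enters.
Ratio test on column r — row 1: (31/10)/(1/2) = 31/5; row 2: entry 0 ≤ 0; row 3: (157/10)/(1/2) = 157/5. Minimum is 31/5 at row 1 (q leaves); pivot element 1/2.
Divide row 1 by 1/2; eliminate column r from the other rows.
After both pivots, the entry at constraint row 1, column w1 is 1/2.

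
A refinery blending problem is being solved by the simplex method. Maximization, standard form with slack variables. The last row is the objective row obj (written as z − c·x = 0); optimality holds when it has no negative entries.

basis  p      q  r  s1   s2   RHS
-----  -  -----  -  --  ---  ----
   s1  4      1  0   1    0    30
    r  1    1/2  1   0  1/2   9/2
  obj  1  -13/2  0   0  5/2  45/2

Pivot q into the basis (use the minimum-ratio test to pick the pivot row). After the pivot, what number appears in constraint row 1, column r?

Ratio test on column q — row 1: 30/1 = 30; row 2: (9/2)/(1/2) = 9. Minimum is 9 at row 2 (r leaves); pivot element 1/2.
Divide row 2 by 1/2; eliminate column q from the other rows.
Row 1 update in column r: 0 − 1·2 = -2.

-2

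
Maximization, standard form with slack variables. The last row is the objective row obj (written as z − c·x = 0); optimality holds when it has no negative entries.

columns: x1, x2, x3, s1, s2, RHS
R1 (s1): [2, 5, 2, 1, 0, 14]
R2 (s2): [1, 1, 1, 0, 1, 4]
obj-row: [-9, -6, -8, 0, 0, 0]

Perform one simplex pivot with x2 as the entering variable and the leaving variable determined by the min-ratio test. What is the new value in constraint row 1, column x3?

2/5

Ratio test on column x2 — row 1: 14/5 = 14/5; row 2: 4/1 = 4. Minimum is 14/5 at row 1 (s1 leaves); pivot element 5.
Divide row 1 by 5; eliminate column x2 from the other rows.
In the new row 1, the x3 entry is the old entry divided by the pivot: 2/5 = 2/5.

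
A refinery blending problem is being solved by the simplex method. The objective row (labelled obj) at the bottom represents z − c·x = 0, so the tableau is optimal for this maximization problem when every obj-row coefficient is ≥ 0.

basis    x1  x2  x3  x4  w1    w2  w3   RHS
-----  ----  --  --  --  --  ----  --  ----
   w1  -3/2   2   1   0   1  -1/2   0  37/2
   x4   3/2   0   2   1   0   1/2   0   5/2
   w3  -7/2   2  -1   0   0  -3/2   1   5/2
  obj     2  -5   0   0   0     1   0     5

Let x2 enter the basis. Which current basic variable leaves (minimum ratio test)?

w3

Column x2 entries and ratios — w1: (37/2)/2 = 37/4; x4: 0 ≤ 0, skip; w3: (5/2)/2 = 5/4.
Smallest ratio is 5/4 in the row of w3, so w3 leaves.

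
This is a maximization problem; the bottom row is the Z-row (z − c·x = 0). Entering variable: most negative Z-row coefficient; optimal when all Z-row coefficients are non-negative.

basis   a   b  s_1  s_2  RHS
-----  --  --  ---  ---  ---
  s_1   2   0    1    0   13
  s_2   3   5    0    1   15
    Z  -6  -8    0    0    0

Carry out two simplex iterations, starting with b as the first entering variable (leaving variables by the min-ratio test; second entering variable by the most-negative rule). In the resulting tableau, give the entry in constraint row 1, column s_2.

-2/3

Ratio test on column b — row 1: entry 0 ≤ 0; row 2: 15/5 = 3. Minimum is 3 at row 2 (s_2 leaves); pivot element 5.
Divide row 2 by 5; eliminate column b from the other rows.
Second iteration: most negative Z-row entry is -6/5 in column a, so a enters.
Ratio test on column a — row 1: 13/2 = 13/2; row 2: 3/(3/5) = 5. Minimum is 5 at row 2 (b leaves); pivot element 3/5.
Divide row 2 by 3/5; eliminate column a from the other rows.
After both pivots, the entry at constraint row 1, column s_2 is -2/3.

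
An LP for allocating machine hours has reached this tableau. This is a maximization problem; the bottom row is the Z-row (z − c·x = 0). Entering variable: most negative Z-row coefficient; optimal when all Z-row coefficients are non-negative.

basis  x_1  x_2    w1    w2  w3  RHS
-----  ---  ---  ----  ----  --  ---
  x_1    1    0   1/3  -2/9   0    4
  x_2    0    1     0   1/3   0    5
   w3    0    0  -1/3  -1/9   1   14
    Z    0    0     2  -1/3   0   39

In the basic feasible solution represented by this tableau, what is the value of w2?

0

w2 is not in the basis, so in the current basic feasible solution w2 = 0.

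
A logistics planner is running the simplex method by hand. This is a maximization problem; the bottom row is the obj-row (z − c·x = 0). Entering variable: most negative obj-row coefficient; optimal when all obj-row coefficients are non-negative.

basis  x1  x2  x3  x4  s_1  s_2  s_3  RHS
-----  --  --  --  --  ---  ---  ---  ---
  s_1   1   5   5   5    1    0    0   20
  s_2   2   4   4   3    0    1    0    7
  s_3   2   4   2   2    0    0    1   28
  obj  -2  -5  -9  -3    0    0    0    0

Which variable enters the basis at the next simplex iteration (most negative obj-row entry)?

x3

Negative obj-row entries: x1: -2, x2: -5, x3: -9, x4: -3.
The most negative is -9 in column x3, so x3 enters.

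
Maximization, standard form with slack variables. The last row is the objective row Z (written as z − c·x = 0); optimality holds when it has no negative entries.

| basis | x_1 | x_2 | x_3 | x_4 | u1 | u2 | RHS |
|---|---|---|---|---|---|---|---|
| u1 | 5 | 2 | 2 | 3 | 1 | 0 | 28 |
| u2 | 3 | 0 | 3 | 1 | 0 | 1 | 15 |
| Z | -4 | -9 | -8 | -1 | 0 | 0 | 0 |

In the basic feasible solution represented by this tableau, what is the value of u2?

15

u2 is basic (row 2); its value is the RHS of that row, 15.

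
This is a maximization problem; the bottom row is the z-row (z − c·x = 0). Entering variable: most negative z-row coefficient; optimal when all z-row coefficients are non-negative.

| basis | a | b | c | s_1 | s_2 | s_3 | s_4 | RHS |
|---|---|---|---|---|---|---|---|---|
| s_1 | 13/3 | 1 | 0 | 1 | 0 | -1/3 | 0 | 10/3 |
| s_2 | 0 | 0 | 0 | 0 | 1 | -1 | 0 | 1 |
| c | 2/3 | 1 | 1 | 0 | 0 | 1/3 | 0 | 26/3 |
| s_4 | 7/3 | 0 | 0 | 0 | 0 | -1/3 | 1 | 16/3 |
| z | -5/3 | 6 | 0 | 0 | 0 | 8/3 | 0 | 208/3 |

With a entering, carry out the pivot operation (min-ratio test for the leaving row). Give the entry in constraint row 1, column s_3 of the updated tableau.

Ratio test on column a — row 1: (10/3)/(13/3) = 10/13; row 2: entry 0 ≤ 0; row 3: (26/3)/(2/3) = 13; row 4: (16/3)/(7/3) = 16/7. Minimum is 10/13 at row 1 (s_1 leaves); pivot element 13/3.
Divide row 1 by 13/3; eliminate column a from the other rows.
In the new row 1, the s_3 entry is the old entry divided by the pivot: (-1/3)/(13/3) = -1/13.

-1/13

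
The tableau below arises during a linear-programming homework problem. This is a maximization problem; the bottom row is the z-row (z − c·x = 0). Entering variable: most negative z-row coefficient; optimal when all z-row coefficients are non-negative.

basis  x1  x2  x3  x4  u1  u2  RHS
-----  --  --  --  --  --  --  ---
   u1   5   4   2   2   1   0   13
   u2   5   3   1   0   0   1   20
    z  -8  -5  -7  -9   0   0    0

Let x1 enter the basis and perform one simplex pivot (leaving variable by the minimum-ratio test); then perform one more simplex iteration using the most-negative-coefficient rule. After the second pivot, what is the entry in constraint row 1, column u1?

1/2

Ratio test on column x1 — row 1: 13/5 = 13/5; row 2: 20/5 = 4. Minimum is 13/5 at row 1 (u1 leaves); pivot element 5.
Divide row 1 by 5; eliminate column x1 from the other rows.
Second iteration: most negative z-row entry is -29/5 in column x4, so x4 enters.
Ratio test on column x4 — row 1: (13/5)/(2/5) = 13/2; row 2: entry -2 ≤ 0. Minimum is 13/2 at row 1 (x1 leaves); pivot element 2/5.
Divide row 1 by 2/5; eliminate column x4 from the other rows.
After both pivots, the entry at constraint row 1, column u1 is 1/2.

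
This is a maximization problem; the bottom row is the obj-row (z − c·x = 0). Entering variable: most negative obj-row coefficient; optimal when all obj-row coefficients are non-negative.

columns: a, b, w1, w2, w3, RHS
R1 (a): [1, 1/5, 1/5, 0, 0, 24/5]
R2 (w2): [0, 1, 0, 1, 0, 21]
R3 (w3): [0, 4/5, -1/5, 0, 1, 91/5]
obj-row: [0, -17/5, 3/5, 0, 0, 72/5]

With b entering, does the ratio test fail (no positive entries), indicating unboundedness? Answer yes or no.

no

Column b has positive entries in row(s) 1, 2, 3, so the ratio test bounds it — not unbounded.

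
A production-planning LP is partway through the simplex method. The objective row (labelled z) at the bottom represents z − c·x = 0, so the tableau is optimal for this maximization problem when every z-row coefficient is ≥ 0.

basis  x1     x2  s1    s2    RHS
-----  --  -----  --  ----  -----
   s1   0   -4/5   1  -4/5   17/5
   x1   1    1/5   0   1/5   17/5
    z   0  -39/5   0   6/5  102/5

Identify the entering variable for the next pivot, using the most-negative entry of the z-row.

Negative z-row entries: x2: -39/5.
The most negative is -39/5 in column x2, so x2 enters.

x2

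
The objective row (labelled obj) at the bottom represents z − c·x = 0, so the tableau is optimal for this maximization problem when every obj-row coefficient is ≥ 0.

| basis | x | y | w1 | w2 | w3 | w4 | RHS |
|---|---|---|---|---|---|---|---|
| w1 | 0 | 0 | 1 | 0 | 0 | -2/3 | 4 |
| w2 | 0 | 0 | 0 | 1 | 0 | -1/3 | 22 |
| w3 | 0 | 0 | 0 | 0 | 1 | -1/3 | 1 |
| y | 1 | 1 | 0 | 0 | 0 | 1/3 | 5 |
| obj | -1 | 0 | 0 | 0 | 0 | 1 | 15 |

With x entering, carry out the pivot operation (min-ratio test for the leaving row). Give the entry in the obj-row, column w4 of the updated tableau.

4/3

Ratio test on column x — row 1: entry 0 ≤ 0; row 2: entry 0 ≤ 0; row 3: entry 0 ≤ 0; row 4: 5/1 = 5. Minimum is 5 at row 4 (y leaves); pivot element 1.
Divide row 4 by 1; eliminate column x from the other rows.
obj-row update in column w4: 1 − (-1)·(1/3) = 4/3.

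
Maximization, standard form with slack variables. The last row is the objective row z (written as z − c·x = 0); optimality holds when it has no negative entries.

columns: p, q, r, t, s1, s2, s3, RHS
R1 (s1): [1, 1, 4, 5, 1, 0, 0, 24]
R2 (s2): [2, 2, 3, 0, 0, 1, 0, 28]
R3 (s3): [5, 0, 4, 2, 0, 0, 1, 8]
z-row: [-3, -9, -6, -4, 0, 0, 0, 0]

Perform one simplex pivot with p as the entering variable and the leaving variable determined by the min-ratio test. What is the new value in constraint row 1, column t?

Ratio test on column p — row 1: 24/1 = 24; row 2: 28/2 = 14; row 3: 8/5 = 8/5. Minimum is 8/5 at row 3 (s3 leaves); pivot element 5.
Divide row 3 by 5; eliminate column p from the other rows.
Row 1 update in column t: 5 − 1·(2/5) = 23/5.

23/5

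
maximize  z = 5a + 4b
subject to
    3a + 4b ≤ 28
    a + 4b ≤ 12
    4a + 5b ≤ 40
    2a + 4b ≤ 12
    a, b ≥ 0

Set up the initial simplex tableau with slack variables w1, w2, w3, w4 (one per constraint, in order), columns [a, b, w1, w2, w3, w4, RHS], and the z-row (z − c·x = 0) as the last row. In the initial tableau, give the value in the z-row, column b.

The z-row carries the negated objective coefficients: the b entry is -4.

-4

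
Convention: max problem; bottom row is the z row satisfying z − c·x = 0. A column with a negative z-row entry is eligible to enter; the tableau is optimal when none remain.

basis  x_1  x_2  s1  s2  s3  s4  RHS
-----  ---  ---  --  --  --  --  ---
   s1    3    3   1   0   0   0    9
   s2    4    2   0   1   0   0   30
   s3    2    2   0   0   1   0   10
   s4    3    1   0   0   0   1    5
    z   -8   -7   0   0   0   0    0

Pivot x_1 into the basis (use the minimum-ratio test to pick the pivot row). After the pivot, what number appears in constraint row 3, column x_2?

4/3

Ratio test on column x_1 — row 1: 9/3 = 3; row 2: 30/4 = 15/2; row 3: 10/2 = 5; row 4: 5/3 = 5/3. Minimum is 5/3 at row 4 (s4 leaves); pivot element 3.
Divide row 4 by 3; eliminate column x_1 from the other rows.
Row 3 update in column x_2: 2 − 2·(1/3) = 4/3.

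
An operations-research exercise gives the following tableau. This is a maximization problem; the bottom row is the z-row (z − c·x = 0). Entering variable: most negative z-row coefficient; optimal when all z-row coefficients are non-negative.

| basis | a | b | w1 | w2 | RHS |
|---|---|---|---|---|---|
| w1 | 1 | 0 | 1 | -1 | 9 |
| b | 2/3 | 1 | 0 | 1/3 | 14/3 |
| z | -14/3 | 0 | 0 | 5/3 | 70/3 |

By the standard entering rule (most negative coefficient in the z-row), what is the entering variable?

Negative z-row entries: a: -14/3.
The most negative is -14/3 in column a, so a enters.

a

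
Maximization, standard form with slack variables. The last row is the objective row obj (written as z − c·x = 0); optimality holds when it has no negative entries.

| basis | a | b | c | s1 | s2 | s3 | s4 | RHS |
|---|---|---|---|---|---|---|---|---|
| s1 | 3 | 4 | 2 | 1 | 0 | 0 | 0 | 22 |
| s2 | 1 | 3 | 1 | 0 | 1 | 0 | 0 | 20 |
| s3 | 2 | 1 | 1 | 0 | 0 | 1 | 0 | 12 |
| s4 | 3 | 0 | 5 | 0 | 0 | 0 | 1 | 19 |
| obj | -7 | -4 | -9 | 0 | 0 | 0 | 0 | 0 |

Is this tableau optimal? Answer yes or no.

The obj-row has a negative entry -9 in column c, so it is not optimal.

no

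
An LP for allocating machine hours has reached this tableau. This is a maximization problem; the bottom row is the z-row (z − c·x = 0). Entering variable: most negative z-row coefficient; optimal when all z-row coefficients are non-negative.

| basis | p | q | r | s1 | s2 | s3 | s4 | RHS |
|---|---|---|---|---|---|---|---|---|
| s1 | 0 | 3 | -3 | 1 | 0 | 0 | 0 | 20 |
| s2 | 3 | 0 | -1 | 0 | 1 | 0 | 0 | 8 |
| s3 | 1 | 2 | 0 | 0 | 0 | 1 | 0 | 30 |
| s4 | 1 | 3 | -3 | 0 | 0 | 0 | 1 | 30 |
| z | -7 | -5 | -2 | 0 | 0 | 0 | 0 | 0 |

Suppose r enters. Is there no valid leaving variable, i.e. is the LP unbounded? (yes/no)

Every constraint-row entry in column r is ≤ 0, so increasing r is unbounded.

yes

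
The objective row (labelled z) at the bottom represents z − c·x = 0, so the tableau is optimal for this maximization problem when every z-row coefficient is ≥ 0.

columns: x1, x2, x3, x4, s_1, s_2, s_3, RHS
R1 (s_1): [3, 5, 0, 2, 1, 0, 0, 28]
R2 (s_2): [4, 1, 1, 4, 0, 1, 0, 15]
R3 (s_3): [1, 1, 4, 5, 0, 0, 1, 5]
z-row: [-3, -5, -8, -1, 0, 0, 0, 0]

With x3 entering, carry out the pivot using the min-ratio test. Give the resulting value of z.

Ratio test on column x3 — row 1: entry 0 ≤ 0; row 2: 15/1 = 15; row 3: 5/4 = 5/4. Minimum is 5/4 at row 3 (s_3 leaves); pivot element 4.
Pivot on row 3; the z-row RHS becomes 0 − (-8)·(5/4) = 10.

10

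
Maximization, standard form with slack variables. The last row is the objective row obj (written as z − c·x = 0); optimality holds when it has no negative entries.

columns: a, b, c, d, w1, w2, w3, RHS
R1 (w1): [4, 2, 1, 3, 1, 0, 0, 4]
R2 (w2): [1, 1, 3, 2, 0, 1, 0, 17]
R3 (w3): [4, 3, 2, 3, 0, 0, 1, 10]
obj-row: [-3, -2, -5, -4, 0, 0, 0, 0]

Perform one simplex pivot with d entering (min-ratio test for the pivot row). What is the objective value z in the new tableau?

16/3

Ratio test on column d — row 1: 4/3 = 4/3; row 2: 17/2 = 17/2; row 3: 10/3 = 10/3. Minimum is 4/3 at row 1 (w1 leaves); pivot element 3.
Pivot on row 1; the obj-row RHS becomes 0 − (-4)·(4/3) = 16/3.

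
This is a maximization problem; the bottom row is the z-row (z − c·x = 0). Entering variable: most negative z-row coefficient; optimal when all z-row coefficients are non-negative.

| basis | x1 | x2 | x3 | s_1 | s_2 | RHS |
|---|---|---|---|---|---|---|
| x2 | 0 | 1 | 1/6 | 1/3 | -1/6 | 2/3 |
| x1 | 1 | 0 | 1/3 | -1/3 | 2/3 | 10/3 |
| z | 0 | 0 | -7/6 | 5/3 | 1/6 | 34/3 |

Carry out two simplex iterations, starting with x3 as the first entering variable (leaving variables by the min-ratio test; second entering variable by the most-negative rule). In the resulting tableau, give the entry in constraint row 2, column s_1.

Ratio test on column x3 — row 1: (2/3)/(1/6) = 4; row 2: (10/3)/(1/3) = 10. Minimum is 4 at row 1 (x2 leaves); pivot element 1/6.
Divide row 1 by 1/6; eliminate column x3 from the other rows.
Second iteration: most negative z-row entry is -1 in column s_2, so s_2 enters.
Ratio test on column s_2 — row 1: entry -1 ≤ 0; row 2: 2/1 = 2. Minimum is 2 at row 2 (x1 leaves); pivot element 1.
Divide row 2 by 1; eliminate column s_2 from the other rows.
After both pivots, the entry at constraint row 2, column s_1 is -1.

-1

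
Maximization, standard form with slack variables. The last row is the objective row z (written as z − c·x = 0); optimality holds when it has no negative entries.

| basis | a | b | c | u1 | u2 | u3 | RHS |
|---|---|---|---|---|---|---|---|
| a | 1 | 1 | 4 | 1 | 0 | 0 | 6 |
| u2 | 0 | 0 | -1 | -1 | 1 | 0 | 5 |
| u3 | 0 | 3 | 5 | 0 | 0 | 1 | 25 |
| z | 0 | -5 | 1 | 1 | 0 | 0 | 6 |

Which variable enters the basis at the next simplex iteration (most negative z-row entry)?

Negative z-row entries: b: -5.
The most negative is -5 in column b, so b enters.

b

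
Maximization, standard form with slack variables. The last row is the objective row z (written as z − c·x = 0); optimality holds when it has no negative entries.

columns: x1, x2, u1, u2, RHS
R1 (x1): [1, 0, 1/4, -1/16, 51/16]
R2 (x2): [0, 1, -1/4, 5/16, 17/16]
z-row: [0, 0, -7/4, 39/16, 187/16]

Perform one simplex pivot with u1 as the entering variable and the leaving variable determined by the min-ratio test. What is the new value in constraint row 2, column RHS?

17/4

Ratio test on column u1 — row 1: (51/16)/(1/4) = 51/4; row 2: entry -1/4 ≤ 0. Minimum is 51/4 at row 1 (x1 leaves); pivot element 1/4.
Divide row 1 by 1/4; eliminate column u1 from the other rows.
Row 2 update in column RHS: 17/16 − (-1/4)·(51/4) = 17/4.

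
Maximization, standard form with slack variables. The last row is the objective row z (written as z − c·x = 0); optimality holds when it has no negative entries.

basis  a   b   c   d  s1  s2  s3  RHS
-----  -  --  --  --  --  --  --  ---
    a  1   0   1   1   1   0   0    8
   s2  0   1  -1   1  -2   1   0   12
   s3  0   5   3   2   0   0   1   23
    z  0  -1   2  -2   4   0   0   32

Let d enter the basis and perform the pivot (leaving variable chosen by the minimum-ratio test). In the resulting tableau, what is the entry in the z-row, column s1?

Ratio test on column d — row 1: 8/1 = 8; row 2: 12/1 = 12; row 3: 23/2 = 23/2. Minimum is 8 at row 1 (a leaves); pivot element 1.
Divide row 1 by 1; eliminate column d from the other rows.
z-row update in column s1: 4 − (-2)·1 = 6.

6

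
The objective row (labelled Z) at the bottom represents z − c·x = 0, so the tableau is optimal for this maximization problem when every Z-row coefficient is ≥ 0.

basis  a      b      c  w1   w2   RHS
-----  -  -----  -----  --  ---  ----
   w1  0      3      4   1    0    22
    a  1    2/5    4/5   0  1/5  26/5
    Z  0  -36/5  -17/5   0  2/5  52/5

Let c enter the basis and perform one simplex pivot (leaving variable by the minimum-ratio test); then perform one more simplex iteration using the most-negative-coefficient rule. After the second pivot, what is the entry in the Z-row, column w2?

2/5

Ratio test on column c — row 1: 22/4 = 11/2; row 2: (26/5)/(4/5) = 13/2. Minimum is 11/2 at row 1 (w1 leaves); pivot element 4.
Divide row 1 by 4; eliminate column c from the other rows.
Second iteration: most negative Z-row entry is -93/20 in column b, so b enters.
Ratio test on column b — row 1: (11/2)/(3/4) = 22/3; row 2: entry -1/5 ≤ 0. Minimum is 22/3 at row 1 (c leaves); pivot element 3/4.
Divide row 1 by 3/4; eliminate column b from the other rows.
After both pivots, the entry at the Z-row, column w2 is 2/5.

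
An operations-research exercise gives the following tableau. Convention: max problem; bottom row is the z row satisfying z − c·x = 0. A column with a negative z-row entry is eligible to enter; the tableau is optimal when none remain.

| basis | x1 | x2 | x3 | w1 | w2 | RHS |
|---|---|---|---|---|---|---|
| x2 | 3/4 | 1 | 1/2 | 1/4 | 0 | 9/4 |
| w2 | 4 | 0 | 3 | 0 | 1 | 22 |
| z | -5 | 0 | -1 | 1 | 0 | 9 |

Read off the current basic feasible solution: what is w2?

w2 is basic (row 2); its value is the RHS of that row, 22.

22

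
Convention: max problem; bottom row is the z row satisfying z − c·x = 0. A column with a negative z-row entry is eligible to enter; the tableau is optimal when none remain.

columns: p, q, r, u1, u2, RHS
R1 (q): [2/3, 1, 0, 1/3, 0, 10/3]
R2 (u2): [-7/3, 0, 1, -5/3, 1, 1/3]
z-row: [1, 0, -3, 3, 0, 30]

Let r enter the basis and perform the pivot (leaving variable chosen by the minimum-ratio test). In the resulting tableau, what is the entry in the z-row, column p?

-6

Ratio test on column r — row 1: entry 0 ≤ 0; row 2: (1/3)/1 = 1/3. Minimum is 1/3 at row 2 (u2 leaves); pivot element 1.
Divide row 2 by 1; eliminate column r from the other rows.
z-row update in column p: 1 − (-3)·(-7/3) = -6.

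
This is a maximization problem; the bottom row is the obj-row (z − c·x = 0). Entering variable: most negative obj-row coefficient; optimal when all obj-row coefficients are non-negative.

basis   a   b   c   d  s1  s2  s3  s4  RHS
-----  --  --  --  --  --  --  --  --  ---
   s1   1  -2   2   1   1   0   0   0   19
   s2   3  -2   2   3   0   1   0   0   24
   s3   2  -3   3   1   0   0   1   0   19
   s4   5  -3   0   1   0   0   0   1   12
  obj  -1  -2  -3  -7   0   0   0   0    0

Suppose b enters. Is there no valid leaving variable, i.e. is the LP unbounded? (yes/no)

yes

Every constraint-row entry in column b is ≤ 0, so increasing b is unbounded.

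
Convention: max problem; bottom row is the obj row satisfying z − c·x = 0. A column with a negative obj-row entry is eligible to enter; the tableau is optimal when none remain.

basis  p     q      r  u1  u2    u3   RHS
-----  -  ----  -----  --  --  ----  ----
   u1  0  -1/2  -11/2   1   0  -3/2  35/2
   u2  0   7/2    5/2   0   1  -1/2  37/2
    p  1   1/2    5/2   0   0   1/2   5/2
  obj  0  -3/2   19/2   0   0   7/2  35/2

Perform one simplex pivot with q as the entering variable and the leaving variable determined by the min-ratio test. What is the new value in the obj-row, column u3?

Ratio test on column q — row 1: entry -1/2 ≤ 0; row 2: (37/2)/(7/2) = 37/7; row 3: (5/2)/(1/2) = 5. Minimum is 5 at row 3 (p leaves); pivot element 1/2.
Divide row 3 by 1/2; eliminate column q from the other rows.
obj-row update in column u3: 7/2 − (-3/2)·1 = 5.

5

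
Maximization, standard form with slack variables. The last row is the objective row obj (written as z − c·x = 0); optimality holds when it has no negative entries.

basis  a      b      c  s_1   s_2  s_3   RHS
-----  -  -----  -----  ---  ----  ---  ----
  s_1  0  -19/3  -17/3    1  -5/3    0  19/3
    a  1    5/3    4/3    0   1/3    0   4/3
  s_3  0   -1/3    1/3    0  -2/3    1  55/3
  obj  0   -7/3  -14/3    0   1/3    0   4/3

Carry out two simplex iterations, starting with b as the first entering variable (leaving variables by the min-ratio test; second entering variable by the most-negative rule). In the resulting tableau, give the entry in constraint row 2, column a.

Ratio test on column b — row 1: entry -19/3 ≤ 0; row 2: (4/3)/(5/3) = 4/5; row 3: entry -1/3 ≤ 0. Minimum is 4/5 at row 2 (a leaves); pivot element 5/3.
Divide row 2 by 5/3; eliminate column b from the other rows.
Second iteration: most negative obj-row entry is -14/5 in column c, so c enters.
Ratio test on column c — row 1: entry -3/5 ≤ 0; row 2: (4/5)/(4/5) = 1; row 3: (93/5)/(3/5) = 31. Minimum is 1 at row 2 (b leaves); pivot element 4/5.
Divide row 2 by 4/5; eliminate column c from the other rows.
After both pivots, the entry at constraint row 2, column a is 3/4.

3/4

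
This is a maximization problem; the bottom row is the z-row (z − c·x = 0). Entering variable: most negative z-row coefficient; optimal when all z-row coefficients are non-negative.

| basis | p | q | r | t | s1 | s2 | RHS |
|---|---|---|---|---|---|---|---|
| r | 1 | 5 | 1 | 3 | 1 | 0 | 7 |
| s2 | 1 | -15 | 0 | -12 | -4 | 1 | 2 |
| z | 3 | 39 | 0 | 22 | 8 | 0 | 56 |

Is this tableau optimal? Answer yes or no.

Every z-row coefficient is ≥ 0, so the tableau is optimal.

yes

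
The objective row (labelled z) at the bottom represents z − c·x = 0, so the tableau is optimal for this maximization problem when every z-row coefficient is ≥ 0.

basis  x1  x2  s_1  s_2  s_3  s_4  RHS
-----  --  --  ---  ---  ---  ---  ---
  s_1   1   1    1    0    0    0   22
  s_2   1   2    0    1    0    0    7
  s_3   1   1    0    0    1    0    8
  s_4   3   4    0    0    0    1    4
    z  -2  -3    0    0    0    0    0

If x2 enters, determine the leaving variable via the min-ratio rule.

s_4

Column x2 entries and ratios — s_1: 22/1 = 22; s_2: 7/2 = 7/2; s_3: 8/1 = 8; s_4: 4/4 = 1.
Smallest ratio is 1 in the row of s_4, so s_4 leaves.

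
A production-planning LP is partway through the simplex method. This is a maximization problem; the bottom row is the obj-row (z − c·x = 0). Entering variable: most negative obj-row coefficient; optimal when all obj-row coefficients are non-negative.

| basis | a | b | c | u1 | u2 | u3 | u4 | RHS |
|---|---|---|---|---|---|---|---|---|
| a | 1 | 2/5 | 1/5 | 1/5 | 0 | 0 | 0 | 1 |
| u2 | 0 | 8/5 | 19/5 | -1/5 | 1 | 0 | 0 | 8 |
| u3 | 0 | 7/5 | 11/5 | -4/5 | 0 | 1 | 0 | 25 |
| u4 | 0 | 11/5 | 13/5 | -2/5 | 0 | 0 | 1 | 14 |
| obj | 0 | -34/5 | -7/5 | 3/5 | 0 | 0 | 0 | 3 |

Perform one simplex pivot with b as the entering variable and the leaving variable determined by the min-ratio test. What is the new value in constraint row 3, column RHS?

43/2

Ratio test on column b — row 1: 1/(2/5) = 5/2; row 2: 8/(8/5) = 5; row 3: 25/(7/5) = 125/7; row 4: 14/(11/5) = 70/11. Minimum is 5/2 at row 1 (a leaves); pivot element 2/5.
Divide row 1 by 2/5; eliminate column b from the other rows.
Row 3 update in column RHS: 25 − (7/5)·(5/2) = 43/2.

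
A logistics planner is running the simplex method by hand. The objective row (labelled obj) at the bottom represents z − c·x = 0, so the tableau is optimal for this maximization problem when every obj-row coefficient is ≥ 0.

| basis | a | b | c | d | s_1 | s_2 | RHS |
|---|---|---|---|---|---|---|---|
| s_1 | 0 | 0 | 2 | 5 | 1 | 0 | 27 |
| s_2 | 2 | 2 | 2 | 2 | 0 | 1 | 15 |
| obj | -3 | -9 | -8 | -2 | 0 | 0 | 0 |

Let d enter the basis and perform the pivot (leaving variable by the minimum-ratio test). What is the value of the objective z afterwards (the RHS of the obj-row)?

54/5

Ratio test on column d — row 1: 27/5 = 27/5; row 2: 15/2 = 15/2. Minimum is 27/5 at row 1 (s_1 leaves); pivot element 5.
Pivot on row 1; the obj-row RHS becomes 0 − (-2)·(27/5) = 54/5.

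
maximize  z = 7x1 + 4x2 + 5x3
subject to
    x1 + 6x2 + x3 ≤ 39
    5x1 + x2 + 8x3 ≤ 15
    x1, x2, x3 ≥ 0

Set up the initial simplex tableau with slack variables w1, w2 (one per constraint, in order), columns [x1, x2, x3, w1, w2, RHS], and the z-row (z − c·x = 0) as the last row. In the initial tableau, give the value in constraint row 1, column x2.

6

Constraint 1 has coefficient 6 on x2.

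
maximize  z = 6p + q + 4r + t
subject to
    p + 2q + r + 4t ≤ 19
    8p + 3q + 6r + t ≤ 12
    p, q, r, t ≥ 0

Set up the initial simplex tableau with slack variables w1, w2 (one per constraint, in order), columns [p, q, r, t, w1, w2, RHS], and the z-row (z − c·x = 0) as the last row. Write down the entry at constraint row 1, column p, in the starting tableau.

Constraint 1 has coefficient 1 on p.

1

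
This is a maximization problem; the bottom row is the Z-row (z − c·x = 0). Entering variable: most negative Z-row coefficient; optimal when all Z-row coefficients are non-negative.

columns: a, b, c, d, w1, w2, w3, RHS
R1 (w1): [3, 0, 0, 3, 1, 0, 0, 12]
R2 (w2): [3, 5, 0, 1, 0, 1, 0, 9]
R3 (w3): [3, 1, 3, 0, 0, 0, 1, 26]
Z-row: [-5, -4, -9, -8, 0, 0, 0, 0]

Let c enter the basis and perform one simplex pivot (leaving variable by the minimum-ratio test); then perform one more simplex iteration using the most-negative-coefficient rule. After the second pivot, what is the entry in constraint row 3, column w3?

Ratio test on column c — row 1: entry 0 ≤ 0; row 2: entry 0 ≤ 0; row 3: 26/3 = 26/3. Minimum is 26/3 at row 3 (w3 leaves); pivot element 3.
Divide row 3 by 3; eliminate column c from the other rows.
Second iteration: most negative Z-row entry is -8 in column d, so d enters.
Ratio test on column d — row 1: 12/3 = 4; row 2: 9/1 = 9; row 3: entry 0 ≤ 0. Minimum is 4 at row 1 (w1 leaves); pivot element 3.
Divide row 1 by 3; eliminate column d from the other rows.
After both pivots, the entry at constraint row 3, column w3 is 1/3.

1/3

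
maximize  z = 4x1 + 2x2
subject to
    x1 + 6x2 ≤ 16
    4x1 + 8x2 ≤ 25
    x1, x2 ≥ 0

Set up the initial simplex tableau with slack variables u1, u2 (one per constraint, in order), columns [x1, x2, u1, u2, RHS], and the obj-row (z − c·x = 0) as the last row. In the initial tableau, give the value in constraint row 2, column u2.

Slack u2 belongs to constraint 2; its column is the unit vector e_2, so the entry in row 2 is 1.

1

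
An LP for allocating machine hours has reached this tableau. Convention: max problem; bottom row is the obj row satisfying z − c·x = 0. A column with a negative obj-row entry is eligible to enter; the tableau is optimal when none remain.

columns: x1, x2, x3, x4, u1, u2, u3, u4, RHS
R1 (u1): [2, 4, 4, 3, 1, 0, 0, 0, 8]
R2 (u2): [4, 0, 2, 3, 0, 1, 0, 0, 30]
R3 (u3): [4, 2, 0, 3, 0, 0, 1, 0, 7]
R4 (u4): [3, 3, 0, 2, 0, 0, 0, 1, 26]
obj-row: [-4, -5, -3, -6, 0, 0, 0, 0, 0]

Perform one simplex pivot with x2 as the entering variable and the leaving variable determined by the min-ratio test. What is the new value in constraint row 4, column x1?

Ratio test on column x2 — row 1: 8/4 = 2; row 2: entry 0 ≤ 0; row 3: 7/2 = 7/2; row 4: 26/3 = 26/3. Minimum is 2 at row 1 (u1 leaves); pivot element 4.
Divide row 1 by 4; eliminate column x2 from the other rows.
Row 4 update in column x1: 3 − 3·(1/2) = 3/2.

3/2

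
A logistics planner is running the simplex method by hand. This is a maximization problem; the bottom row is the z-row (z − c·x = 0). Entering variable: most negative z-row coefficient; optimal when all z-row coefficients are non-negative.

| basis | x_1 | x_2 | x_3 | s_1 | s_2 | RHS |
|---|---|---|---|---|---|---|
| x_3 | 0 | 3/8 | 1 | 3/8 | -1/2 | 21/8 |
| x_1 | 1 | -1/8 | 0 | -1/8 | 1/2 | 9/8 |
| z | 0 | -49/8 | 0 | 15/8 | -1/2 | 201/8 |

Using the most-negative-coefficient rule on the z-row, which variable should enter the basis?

Negative z-row entries: x_2: -49/8, s_2: -1/2.
The most negative is -49/8 in column x_2, so x_2 enters.

x_2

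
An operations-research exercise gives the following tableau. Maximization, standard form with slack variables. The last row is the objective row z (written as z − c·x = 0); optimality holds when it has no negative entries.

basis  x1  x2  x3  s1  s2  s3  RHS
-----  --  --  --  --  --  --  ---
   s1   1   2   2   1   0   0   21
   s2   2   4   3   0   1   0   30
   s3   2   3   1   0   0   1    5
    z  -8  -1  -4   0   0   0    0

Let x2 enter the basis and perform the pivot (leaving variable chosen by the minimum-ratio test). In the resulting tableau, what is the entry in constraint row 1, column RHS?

Ratio test on column x2 — row 1: 21/2 = 21/2; row 2: 30/4 = 15/2; row 3: 5/3 = 5/3. Minimum is 5/3 at row 3 (s3 leaves); pivot element 3.
Divide row 3 by 3; eliminate column x2 from the other rows.
Row 1 update in column RHS: 21 − 2·(5/3) = 53/3.

53/3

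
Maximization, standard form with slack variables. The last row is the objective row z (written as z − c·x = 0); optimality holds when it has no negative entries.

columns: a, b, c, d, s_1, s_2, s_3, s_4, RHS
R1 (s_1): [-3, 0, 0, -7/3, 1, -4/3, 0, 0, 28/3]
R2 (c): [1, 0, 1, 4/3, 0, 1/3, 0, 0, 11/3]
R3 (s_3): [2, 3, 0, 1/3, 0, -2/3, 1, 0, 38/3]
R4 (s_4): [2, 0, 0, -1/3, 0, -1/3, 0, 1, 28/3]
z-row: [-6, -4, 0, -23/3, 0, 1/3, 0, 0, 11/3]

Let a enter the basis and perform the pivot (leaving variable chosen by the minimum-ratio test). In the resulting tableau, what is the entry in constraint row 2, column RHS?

11/3

Ratio test on column a — row 1: entry -3 ≤ 0; row 2: (11/3)/1 = 11/3; row 3: (38/3)/2 = 19/3; row 4: (28/3)/2 = 14/3. Minimum is 11/3 at row 2 (c leaves); pivot element 1.
Divide row 2 by 1; eliminate column a from the other rows.
In the new row 2, the RHS entry is the old entry divided by the pivot: (11/3)/1 = 11/3.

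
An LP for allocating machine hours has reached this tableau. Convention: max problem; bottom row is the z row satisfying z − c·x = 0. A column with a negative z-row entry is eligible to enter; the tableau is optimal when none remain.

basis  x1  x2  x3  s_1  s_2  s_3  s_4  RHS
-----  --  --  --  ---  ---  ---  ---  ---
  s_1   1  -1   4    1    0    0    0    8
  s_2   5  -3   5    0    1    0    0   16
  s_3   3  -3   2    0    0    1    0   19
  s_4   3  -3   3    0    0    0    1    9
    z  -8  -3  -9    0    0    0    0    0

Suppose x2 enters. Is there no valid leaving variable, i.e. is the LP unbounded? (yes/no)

yes

Every constraint-row entry in column x2 is ≤ 0, so increasing x2 is unbounded.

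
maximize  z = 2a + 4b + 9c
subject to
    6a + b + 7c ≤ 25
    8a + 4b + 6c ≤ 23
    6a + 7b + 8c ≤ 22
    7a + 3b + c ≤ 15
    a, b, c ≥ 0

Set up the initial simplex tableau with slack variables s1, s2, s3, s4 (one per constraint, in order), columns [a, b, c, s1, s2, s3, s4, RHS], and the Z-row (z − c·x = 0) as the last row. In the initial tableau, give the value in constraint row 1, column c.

7

Constraint 1 has coefficient 7 on c.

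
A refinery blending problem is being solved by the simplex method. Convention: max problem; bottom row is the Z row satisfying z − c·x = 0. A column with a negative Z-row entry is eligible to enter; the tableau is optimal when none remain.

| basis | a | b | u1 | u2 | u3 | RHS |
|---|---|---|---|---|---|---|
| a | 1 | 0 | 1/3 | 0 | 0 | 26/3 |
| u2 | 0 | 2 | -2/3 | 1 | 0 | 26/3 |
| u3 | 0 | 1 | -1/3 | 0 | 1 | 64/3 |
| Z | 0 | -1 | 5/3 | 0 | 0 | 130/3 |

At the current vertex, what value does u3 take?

64/3

u3 is basic (row 3); its value is the RHS of that row, 64/3.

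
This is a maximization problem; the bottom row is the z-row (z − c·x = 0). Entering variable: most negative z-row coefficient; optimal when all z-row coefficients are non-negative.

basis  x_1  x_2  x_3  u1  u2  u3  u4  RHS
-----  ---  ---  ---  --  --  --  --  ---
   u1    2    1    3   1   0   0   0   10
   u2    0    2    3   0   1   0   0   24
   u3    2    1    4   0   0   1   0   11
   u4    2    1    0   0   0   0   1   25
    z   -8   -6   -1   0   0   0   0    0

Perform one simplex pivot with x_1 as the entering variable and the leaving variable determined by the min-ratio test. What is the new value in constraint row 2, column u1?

Ratio test on column x_1 — row 1: 10/2 = 5; row 2: entry 0 ≤ 0; row 3: 11/2 = 11/2; row 4: 25/2 = 25/2. Minimum is 5 at row 1 (u1 leaves); pivot element 2.
Divide row 1 by 2; eliminate column x_1 from the other rows.
Row 2 update in column u1: 0 − 0·(1/2) = 0.

0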